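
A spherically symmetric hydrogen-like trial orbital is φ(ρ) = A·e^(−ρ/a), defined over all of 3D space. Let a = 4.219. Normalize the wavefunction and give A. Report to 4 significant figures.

A ≈ 0.06510

We need A² ∫|f|² 4πρ² dρ = 1, taking the integral from 0 to ∞.
∫|φ|² 4πρ² dρ = A²·(π·a^3).
Hence A² = 1/[π·a^3].
Plugging in a = 4.219 yields A = 0.065104.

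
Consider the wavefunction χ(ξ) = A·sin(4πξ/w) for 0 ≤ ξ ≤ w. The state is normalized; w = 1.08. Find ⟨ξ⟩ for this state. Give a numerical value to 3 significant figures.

⟨ξ⟩ ≈ 0.540

The expectation value is the |χ|²-weighted average of ξ: ∫ ξ|χ|² dξ.
Evaluating both integrals, ⟨ξ⟩ = w/2.
With w = 1.08, ⟨ξ⟩ = 0.5400.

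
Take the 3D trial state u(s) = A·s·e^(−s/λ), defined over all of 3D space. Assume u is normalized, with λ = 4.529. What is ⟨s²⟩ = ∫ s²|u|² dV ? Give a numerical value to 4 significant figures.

⟨s²⟩ = ∫ s^2 |u|² 4πs² ds over the full domain.
Evaluating both integrals, ⟨s²⟩ = 15·λ^2/2.
Putting λ = 4.529 gives 153.84.

⟨s^2⟩ ≈ 153.8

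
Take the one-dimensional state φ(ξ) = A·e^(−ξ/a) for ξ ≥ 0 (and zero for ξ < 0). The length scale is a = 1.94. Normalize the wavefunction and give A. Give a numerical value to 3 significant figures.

Require ∫ |φ|² dξ = 1 over the whole domain.
With ∫₀^∞ ξ^0 e^(−αξ) dξ = 0!/α^1, carrying out the integral gives A² · a/2.
Plugging in a = 1.94 yields A = 1.015.

A ≈ 1.02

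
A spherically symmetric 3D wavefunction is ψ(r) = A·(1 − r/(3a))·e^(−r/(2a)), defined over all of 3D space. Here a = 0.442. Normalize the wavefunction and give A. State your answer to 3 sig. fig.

A ≈ 1.18

Normalization requires ∫|ψ|² 4πr² dr = 1, integrated from 0 to ∞.
(Spherical symmetry: dV = 4πr² dr.)
With ψ = A·(1 − r/(3a))·e^(−r/(2a)), the integral evaluates to A²·[8·π·a^3/3].
Hence A² = 1/[8·π·a^3/3].
Plugging in a = 0.442 yields A = 1.176.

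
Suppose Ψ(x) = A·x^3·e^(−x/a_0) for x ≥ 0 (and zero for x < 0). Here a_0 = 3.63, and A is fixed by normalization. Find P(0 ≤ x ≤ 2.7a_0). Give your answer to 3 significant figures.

|Ψ|² is the probability density, so P = ∫_{0}^{2.7a_0} |Ψ|² dx.
With A² fixed by ∫|Ψ|² = 1, i.e. A² = (45·a_0^7/8)^(−1), substitute and integrate.
Substituting u = x/a_0, A² and the length scale cancel in the ratio: P = ∫_{0}^{2.7} u^6·e^(-2·u) du / ∫_{0}^{∞} u^6·e^(-2·u) du.
Using ∫ u^6·e^(-2·u) du = -(4·u^6 + 12·u^5 + 30·u^4 + 60·u^3 + 90·u^2 + 90·u + 45)·e^(-2·u)/8, the numerator is ≈ 1.6781 and the denominator is 45/8.
This works out to P = 0.2983.

P ≈ 0.298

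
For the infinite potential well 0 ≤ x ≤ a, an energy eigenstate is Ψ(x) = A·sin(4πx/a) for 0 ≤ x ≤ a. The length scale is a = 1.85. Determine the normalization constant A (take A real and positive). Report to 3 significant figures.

A ≈ 1.04

Normalization requires ∫|Ψ|² dx = 1, integrated from 0 to a.
With Ψ = A·sin(4πx/a), the integral evaluates to A²·[a/2].
Hence A² = 1/[a/2].
With a = 1.85: A² = 1.081 and A = 1.040.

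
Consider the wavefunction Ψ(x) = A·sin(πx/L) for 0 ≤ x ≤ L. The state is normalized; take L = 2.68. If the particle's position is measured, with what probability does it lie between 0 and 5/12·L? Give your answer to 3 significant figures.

P ≈ 0.337

P = ∫_{0}^{5/12·L} |Ψ(x)|² dx.
The normalization integral ∫|Ψ|²dx over the whole domain equals L/2·A², and A² cancels in the ratio.
Substituting u = x/L, A² and the length scale cancel in the ratio: P = ∫_{0}^{5/12} sin(π·u)^2 du / ∫_{0}^{1} sin(π·u)^2 du.
An antiderivative of sin(π·u)^2 is u/2 - sin(2·π·u)/(4·π); evaluating from 0 to 5/12 gives 5/24 - 1/(8·π), while the full integral is 1/2.
Evaluating gives P = (-3 + 5·π)/(12·π).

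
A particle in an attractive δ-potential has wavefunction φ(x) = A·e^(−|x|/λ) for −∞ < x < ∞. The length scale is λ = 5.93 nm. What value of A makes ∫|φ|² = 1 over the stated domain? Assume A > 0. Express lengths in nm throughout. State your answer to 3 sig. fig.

We need A² ∫|f|² dx = 1, taking the integral from −∞ to ∞.
Using ∫₀^∞ xⁿ e^(−αx) dx = n!/αⁿ⁺¹, carrying out the integral gives A² · λ.
Setting this equal to 1 gives A² = 1/(λ).
With λ = 5.93: A² = 0.1686 and A = 0.4107.

A ≈ 0.411 nm^(-1/2)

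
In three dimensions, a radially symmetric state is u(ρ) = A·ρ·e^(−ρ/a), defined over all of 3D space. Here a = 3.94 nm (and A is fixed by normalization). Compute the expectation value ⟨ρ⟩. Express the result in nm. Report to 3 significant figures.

The expectation value is the |u|²-weighted average of ρ: ∫ ρ|u|² 4πρ² dρ.
Recall ∫₀^∞ ρ^m e^(−ρ/β) dρ = m!·β^(m+1), evaluating both integrals, ⟨ρ⟩ = 5·a/2.
Putting a = 3.94 gives 9.850.

⟨ρ⟩ ≈ 9.85 nm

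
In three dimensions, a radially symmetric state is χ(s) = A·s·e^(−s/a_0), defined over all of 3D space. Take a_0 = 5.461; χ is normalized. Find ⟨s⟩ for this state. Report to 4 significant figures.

⟨s⟩ = ∫ s |χ|² 4πs² ds over the full domain.
Using ∫₀^∞ sⁿ e^(−αs) ds = n!/αⁿ⁺¹, evaluating both integrals, ⟨s⟩ = 5·a_0/2.
With a_0 = 5.461, ⟨s⟩ = 13.653.

⟨s⟩ ≈ 13.65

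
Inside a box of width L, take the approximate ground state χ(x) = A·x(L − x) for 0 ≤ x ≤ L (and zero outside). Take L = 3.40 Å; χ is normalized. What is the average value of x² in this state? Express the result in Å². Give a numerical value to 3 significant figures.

⟨x²⟩ = ∫ x^2 |χ|² dx over the full domain.
Expanding the polynomial and integrating term by term, since the A² factors cancel between numerator and denominator, ⟨x²⟩ = 2·L^2/7.
With L = 3.40, ⟨x^2⟩ = 3.303.

⟨x^2⟩ ≈ 3.30 Å^2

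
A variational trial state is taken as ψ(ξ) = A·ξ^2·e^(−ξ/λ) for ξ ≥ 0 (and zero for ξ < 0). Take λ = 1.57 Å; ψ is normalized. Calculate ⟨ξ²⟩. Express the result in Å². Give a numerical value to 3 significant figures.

⟨ξ^2⟩ ≈ 18.5 Å^2

⟨ξ²⟩ = ∫ ξ^2 |ψ|² dξ over the full domain.
The ratio of the moment integral to the normalization integral gives ⟨ξ²⟩ = 15·λ^2/2.
With λ = 1.57, ⟨ξ^2⟩ = 18.49.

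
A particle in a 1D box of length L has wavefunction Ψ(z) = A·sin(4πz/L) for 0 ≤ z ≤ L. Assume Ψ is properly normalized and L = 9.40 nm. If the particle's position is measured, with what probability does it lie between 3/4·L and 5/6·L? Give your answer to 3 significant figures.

The probability is P = ∫ |Ψ|² dz over [3/4·L, 5/6·L].
The normalization integral ∫|Ψ|²dz over the whole domain equals L/2·A², and A² cancels in the ratio.
Substituting u = z/L, A² and the length scale cancel in the ratio: P = ∫_{3/4}^{5/6} sin(4·π·u)^2 du / ∫_{0}^{1} sin(4·π·u)^2 du.
An antiderivative of sin(4·π·u)^2 is u/2 - sin(4·π·u)·cos(4·π·u)/(8·π); evaluating from 3/4 to 5/6 gives -√(3)/(32·π) + 1/24, while the full integral is 1/2.
The result is P = (-√(3)/16 + π/12)/π.

P ≈ 0.0489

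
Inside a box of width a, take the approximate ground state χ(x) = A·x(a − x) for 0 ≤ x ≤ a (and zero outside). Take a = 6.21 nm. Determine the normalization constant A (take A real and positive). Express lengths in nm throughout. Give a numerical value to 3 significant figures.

We need A² ∫|f|² dx = 1, taking the integral from 0 to a.
Expanding the polynomial and integrating term by term, ∫|χ|² dx = A²·(a^5/30).
Setting this equal to 1 gives A² = 1/(a^5/30).
With a = 6.21: A² = 0.003248 and A = 0.05699.

A ≈ 0.0570 nm^(-5/2)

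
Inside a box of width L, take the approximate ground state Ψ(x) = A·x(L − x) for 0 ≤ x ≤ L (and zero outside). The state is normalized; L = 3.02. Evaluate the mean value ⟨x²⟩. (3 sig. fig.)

By definition ⟨x²⟩ = ∫ x^2 |Ψ(x)|² dx.
The ratio of the moment integral to the normalization integral gives ⟨x²⟩ = 2·L^2/7.
Putting L = 3.02 gives 2.606.

⟨x^2⟩ ≈ 2.61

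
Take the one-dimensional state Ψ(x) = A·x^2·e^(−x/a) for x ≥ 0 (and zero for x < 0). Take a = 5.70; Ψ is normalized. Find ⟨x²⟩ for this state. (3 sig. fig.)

The expectation value is the |Ψ|²-weighted average of x^2: ∫ x^2|Ψ|² dx.
With ∫₀^∞ x^6 e^(−αx) dx = 6!/α^7, the ratio of the moment integral to the normalization integral gives ⟨x²⟩ = 15·a^2/2.
With a = 5.70, ⟨x^2⟩ = 243.7.

⟨x^2⟩ ≈ 244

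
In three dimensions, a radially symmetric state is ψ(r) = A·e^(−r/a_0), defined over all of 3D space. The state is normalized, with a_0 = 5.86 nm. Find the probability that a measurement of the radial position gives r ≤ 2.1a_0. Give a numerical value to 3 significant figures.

Integrate the radial probability density 4πr²|ψ|² over r ≤ 2.1a_0.
A² is fixed by ∫₀^∞ 4πr²|ψ|² dr = 1, i.e. A² = (π·a_0^3)^(−1).
Substituting u = r/a_0, A², 4π and the length scale all cancel in the ratio: P = ∫_{0}^{2.1} u^2·e^(-2·u) du / ∫_{0}^{∞} u^2·e^(-2·u) du.
With ∫ u^2·e^(-2·u) du = -(2·u^2 + 2·u + 1)·e^(-2·u)/4 + C, the region integral is 1/4 - 701·e^(-21/5)/200 and the full one is 1/4.
This evaluates to P = 0.7898.

P ≈ 0.790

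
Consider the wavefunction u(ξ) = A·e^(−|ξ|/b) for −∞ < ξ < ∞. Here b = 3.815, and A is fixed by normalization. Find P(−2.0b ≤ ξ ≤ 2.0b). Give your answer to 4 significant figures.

P ≈ 0.9817

|u|² is the probability density, so P = ∫_{−2.0b}^{2.0b} |u|² dξ.
The normalization integral ∫|u|²dξ over the whole domain equals b·A², and A² cancels in the ratio.
Both integrals are even about ξ = 0, so only the ξ ≥ 0 halves are needed (the factors of 2 cancel). Substituting t = ξ/b, A² and the length scale cancel in the ratio: P = ∫_{0}^{2.0} e^(-2·t) dt / ∫_{0}^{∞} e^(-2·t) dt.
Using ∫ e^(-2·t) dt = -e^(-2·t)/2, the numerator is 1/2 - e^(-4)/2 and the denominator is 1/2.
This works out to P = 0.98168.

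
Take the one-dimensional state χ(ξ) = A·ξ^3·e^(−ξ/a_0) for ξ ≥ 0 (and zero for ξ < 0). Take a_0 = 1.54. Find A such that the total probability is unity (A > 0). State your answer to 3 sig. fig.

A ≈ 0.0930

We need A² ∫|f|² dξ = 1, taking the integral from 0 to ∞.
Recall ∫₀^∞ ξ^m e^(−ξ/β) dξ = m!·β^(m+1), carrying out the integral gives A² · 45·a_0^7/8.
Setting this equal to 1 gives A² = 1/(45·a_0^7/8).
With a_0 = 1.54: A² = 0.008654 and A = 0.09303.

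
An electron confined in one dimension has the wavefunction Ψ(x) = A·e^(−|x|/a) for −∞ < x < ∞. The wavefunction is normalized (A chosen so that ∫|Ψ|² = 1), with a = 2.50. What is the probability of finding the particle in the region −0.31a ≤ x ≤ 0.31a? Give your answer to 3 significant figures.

P ≈ 0.462

The probability is P = ∫ |Ψ|² dx over [−0.31a, 0.31a].
The normalization integral ∫|Ψ|²dx over the whole domain equals a·A², and A² cancels in the ratio.
Both integrals are even about x = 0, so only the x ≥ 0 halves are needed (the factors of 2 cancel). Substituting u = x/a, A² and the length scale cancel in the ratio: P = ∫_{0}^{0.31} e^(-2·u) du / ∫_{0}^{∞} e^(-2·u) du.
With ∫ e^(-2·u) du = -e^(-2·u)/2 + C, the region integral is 1/2 - e^(-31/50)/2 and the full one is 1/2.
Taking the ratio, P = 0.4621.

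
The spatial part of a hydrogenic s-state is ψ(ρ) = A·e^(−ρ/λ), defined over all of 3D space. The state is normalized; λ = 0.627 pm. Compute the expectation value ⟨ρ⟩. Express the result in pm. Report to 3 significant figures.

By definition ⟨ρ⟩ = ∫ ρ |ψ(ρ)|² 4πρ² dρ.
Using ∫₀^∞ ρⁿ e^(−αρ) dρ = n!/αⁿ⁺¹, evaluating both integrals, ⟨ρ⟩ = 3·λ/2.
With λ = 0.627, ⟨ρ⟩ = 0.9405.

⟨ρ⟩ ≈ 0.941 pm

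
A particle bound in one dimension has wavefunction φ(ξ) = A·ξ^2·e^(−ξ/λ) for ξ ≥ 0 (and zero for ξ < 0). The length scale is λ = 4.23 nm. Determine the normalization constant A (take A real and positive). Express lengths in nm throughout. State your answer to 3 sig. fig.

Require ∫ |φ|² dξ = 1 over the whole domain.
Carrying out the integral gives A² · 3·λ^5/4.
Plugging in λ = 4.23 yields A = 0.03138.

A ≈ 0.0314 nm^(-5/2)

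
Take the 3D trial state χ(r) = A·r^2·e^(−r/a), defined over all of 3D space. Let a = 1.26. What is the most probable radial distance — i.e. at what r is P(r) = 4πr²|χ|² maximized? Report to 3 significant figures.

r ≈ 3.78

Set d/dr [P(r) = 4πr²|χ|²] = 0 and solve for r > 0.
Solving yields r = 3·a.
With a = 1.26, the most probable radial distance is 3.780.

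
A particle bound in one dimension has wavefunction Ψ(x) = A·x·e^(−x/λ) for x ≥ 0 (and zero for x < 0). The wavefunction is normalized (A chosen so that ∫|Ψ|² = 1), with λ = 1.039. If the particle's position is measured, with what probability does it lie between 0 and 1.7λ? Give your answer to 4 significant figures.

P ≈ 0.6603

P = ∫_{0}^{1.7λ} |Ψ(x)|² dx.
With A² fixed by ∫|Ψ|² = 1, i.e. A² = (λ^3/4)^(−1), substitute and integrate.
Substituting u = x/λ, A² and the length scale cancel in the ratio: P = ∫_{0}^{1.7} u^2·e^(-2·u) du / ∫_{0}^{∞} u^2·e^(-2·u) du.
An antiderivative of u^2·e^(-2·u) is -(2·u^2 + 2·u + 1)·e^(-2·u)/4; evaluating from 0 to 1.7 gives 1/4 - 509·e^(-17/5)/200, while the full integral is 1/4.
The result is P = 0.66026.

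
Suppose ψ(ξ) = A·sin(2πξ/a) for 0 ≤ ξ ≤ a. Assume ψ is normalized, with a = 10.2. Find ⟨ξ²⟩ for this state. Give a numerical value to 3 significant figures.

⟨ξ^2⟩ ≈ 33.4

The expectation value is the |ψ|²-weighted average of ξ^2: ∫ ξ^2|ψ|² dξ.
With ∫₀^a sin²(nπξ/a) dξ = a/2, evaluating both integrals, ⟨ξ²⟩ = -a^2/(8·π^2) + a^2/3.
Putting a = 10.2 gives 33.36.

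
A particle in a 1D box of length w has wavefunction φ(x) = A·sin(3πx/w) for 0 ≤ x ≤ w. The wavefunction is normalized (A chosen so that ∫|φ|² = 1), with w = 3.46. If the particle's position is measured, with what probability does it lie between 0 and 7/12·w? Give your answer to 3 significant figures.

The probability is P = ∫ |φ|² dx over [0, 7/12·w].
Since A² = 1/(w/2), this is the region integral divided by the full normalization integral.
In terms of u = x/w (A² and the length scale cancel between numerator and denominator), P = [∫_{0}^{7/12} sin(3·π·u)^2 du] / [∫_{0}^{1} sin(3·π·u)^2 du].
Using ∫ sin(3·π·u)^2 du = u/2 - sin(6·π·u)/(12·π), the numerator is 1/(12·π) + 7/24 and the denominator is 1/2.
Taking the ratio, P = (2 + 7·π)/(12·π).

P ≈ 0.636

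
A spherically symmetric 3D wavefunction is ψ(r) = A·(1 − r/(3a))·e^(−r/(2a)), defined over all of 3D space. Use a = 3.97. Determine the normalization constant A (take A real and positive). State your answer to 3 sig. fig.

The normalization condition is ∫|ψ|² 4πr² dr = 1 from 0 to ∞.
(Spherical symmetry: dV = 4πr² dr.)
Carrying out the integral gives A² · 8·π·a^3/3.
Hence A² = 1/[8·π·a^3/3].
With a = 3.97: A² = 0.001908 and A = 0.04368.

A ≈ 0.0437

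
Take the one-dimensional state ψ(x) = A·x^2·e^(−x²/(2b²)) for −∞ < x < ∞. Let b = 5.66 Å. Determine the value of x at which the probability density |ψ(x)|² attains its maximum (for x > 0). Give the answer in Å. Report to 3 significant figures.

Set d/dx [|ψ(x)|²] = 0 and solve for x > 0.
This gives x = √(2)·b.
With b = 5.66, the value of x > 0 at which the probability density is greatest is 8.004 Å.

x ≈ 8.00 Å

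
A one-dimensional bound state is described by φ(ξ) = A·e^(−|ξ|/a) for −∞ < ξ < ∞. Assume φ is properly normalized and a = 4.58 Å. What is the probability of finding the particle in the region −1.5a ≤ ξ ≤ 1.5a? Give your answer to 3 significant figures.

P ≈ 0.950

The probability is P = ∫ |φ|² dξ over [−1.5a, 1.5a].
Since A² = 1/(a), this is the region integral divided by the full normalization integral.
By symmetry take twice the ξ ≥ 0 contribution in numerator and denominator; the 2's cancel. Let u = ξ/a; then A² and the length scale cancel, so P = ∫_{0}^{1.5} e^(-2·u) du ÷ ∫_{0}^{∞} e^(-2·u) du.
With ∫ e^(-2·u) du = -e^(-2·u)/2 + C, the region integral is 1/2 - e^(-3)/2 and the full one is 1/2.
This works out to P = 0.9502.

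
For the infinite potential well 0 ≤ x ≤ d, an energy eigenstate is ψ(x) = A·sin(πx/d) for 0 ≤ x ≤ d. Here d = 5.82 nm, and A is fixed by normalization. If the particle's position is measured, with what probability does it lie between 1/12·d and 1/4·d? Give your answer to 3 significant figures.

|ψ|² is the probability density, so P = ∫_{1/12·d}^{1/4·d} |ψ|² dx.
The normalization integral ∫|ψ|²dx over the whole domain equals d/2·A², and A² cancels in the ratio.
Substituting u = x/d, A² and the length scale cancel in the ratio: P = ∫_{1/12}^{1/4} sin(π·u)^2 du / ∫_{0}^{1} sin(π·u)^2 du.
Using ∫ sin(π·u)^2 du = u/2 - sin(2·π·u)/(4·π), the numerator is 1/12 - 1/(8·π) and the denominator is 1/2.
Evaluating gives P = (-3 + 2·π)/(12·π).

P ≈ 0.0871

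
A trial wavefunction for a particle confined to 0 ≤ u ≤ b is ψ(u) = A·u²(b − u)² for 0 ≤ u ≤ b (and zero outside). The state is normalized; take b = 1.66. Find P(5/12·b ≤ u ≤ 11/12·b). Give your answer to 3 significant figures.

P ≈ 0.697

The probability is P = ∫ |ψ|² du over [5/12·b, 11/12·b].
With A² fixed by ∫|ψ|² = 1, i.e. A² = (b^9/630)^(−1), substitute and integrate.
Substituting t = u/b, A² and the length scale cancel in the ratio: P = ∫_{5/12}^{11/12} t^4·(1 - t)^4 dt / ∫_{0}^{1} t^4·(1 - t)^4 dt.
Using ∫ t^4·(1 - t)^4 dt = t^5·(70·t^4 - 315·t^3 + 540·t^2 - 420·t + 126)/630, the numerator is ≈ 0.0011068 and the denominator is 1/630.
This works out to P = 0.6973.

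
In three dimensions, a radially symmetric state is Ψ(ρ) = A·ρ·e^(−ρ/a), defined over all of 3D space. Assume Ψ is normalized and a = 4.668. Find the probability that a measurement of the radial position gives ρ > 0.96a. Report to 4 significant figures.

Integrate the radial probability density 4πρ²|Ψ|² over ρ > 0.96a.
The full normalization integral is A²·[3·π·a^5] = 1, fixing A².
In terms of u = ρ/a (A², 4π and the length scale all cancel between numerator and denominator), P = [∫_{0.96}^{∞} u^4·e^(-2·u) du] / [∫_{0}^{∞} u^4·e^(-2·u) du].
Using ∫ u^4·e^(-2·u) du = -(u^4/2 + u^3 + 3·u^2/2 + 3·u/2 + 3/4)·e^(-2·u), the numerator is ≈ 0.715707 and the denominator is 3/4.
Taking the ratio yields P = 0.95428.

P ≈ 0.9543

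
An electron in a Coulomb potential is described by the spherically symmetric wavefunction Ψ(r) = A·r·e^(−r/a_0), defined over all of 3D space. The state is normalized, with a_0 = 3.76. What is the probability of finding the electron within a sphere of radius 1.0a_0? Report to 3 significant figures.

P = ∫ |Ψ|² 4πr² dr over r ≤ 1.0a_0.
Normalization gives A² = 1/(3·π·a_0^5).
In terms of u = r/a_0 (A², 4π and the length scale all cancel between numerator and denominator), P = [∫_{0}^{1.0} u^4·e^(-2·u) du] / [∫_{0}^{∞} u^4·e^(-2·u) du].
An antiderivative of u^4·e^(-2·u) is -(u^4/2 + u^3 + 3·u^2/2 + 3·u/2 + 3/4)·e^(-2·u); evaluating from 0 to 1.0 gives 3/4 - 21·e^(-2)/4, while the full integral is 3/4.
This evaluates to P = 0.05265.

P ≈ 0.0527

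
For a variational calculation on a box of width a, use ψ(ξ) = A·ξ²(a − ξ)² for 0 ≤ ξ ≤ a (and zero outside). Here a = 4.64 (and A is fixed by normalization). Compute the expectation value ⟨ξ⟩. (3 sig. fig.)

⟨ξ⟩ ≈ 2.32

The expectation value is the |ψ|²-weighted average of ξ: ∫ ξ|ψ|² dξ.
Expanding the polynomial and integrating term by term, the ratio of the moment integral to the normalization integral gives ⟨ξ⟩ = a/2.
With a = 4.64, ⟨ξ⟩ = 2.320.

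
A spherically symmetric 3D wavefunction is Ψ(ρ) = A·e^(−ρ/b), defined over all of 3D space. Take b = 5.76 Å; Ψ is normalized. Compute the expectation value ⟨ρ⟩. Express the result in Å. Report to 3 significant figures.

The expectation value is the |Ψ|²-weighted average of ρ: ∫ ρ|Ψ|² 4πρ² dρ.
Recall ∫₀^∞ ρ^m e^(−ρ/β) dρ = m!·β^(m+1), since the A² factors cancel between numerator and denominator, ⟨ρ⟩ = 3·b/2.
Putting b = 5.76 gives 8.640.

⟨ρ⟩ ≈ 8.64 Å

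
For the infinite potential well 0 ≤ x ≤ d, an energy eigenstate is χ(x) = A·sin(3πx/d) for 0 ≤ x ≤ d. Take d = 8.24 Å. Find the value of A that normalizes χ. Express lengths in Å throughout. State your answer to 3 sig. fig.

A ≈ 0.493 Å^(-1/2)

Require ∫ |χ|² dx = 1 over the whole domain.
∫|χ|² dx = A²·(d/2).
With d = 8.24: A² = 0.2427 and A = 0.4927.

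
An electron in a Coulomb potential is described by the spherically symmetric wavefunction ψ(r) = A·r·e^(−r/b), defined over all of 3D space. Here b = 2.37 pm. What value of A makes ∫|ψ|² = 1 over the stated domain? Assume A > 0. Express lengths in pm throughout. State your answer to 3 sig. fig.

Require ∫ |ψ|² 4πr² dr = 1 over the whole domain.
With ∫₀^∞ r^4 e^(−αr) dr = 4!/α^5, ∫|ψ|² 4πr² dr = A²·(3·π·b^5).
Substituting b = 2.37 gives A² = 0.001419, so A = 0.03767.

A ≈ 0.0377 pm^(-5/2)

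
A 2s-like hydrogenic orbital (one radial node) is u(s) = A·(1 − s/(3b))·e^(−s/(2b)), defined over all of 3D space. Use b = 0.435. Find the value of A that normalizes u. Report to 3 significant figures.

A ≈ 1.20

Normalization requires ∫|u|² 4πs² ds = 1, integrated from 0 to ∞.
Recall ∫₀^∞ s^m e^(−s/β) ds = m!·β^(m+1), ∫|u|² 4πs² ds = A²·(8·π·b^3/3).
Plugging in b = 0.435 yields A = 1.204.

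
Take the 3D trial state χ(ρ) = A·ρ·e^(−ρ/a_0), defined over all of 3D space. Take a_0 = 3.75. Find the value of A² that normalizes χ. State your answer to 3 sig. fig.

A^2 ≈ 0.000143

Require ∫ |χ|² 4πρ² dρ = 1 over the whole domain.
(Spherical symmetry: dV = 4πρ² dρ.)
∫|χ|² 4πρ² dρ = A²·(3·π·a_0^5).
So A² = (3·π·a_0^5)^(−1).
Substituting a_0 = 3.75 gives A² = 0.0001431, so A = 0.01196.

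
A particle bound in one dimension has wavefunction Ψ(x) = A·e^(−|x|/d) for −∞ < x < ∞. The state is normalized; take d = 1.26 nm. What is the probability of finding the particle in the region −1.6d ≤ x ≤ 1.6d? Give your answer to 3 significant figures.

|Ψ|² is the probability density, so P = ∫_{−1.6d}^{1.6d} |Ψ|² dx.
Since A² = 1/(d), this is the region integral divided by the full normalization integral.
By symmetry take twice the x ≥ 0 contribution in numerator and denominator; the 2's cancel. Substituting u = x/d, A² and the length scale cancel in the ratio: P = ∫_{0}^{1.6} e^(-2·u) du / ∫_{0}^{∞} e^(-2·u) du.
Using ∫ e^(-2·u) du = -e^(-2·u)/2, the numerator is 1/2 - e^(-16/5)/2 and the denominator is 1/2.
Taking the ratio, P = 0.9592.

P ≈ 0.959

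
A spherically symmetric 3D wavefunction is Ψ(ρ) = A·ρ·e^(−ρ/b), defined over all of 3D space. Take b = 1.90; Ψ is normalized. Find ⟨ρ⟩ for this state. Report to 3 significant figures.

⟨ρ⟩ ≈ 4.75

⟨ρ⟩ = ∫ ρ |Ψ|² 4πρ² dρ over the full domain.
Recall ∫₀^∞ ρ^m e^(−ρ/β) dρ = m!·β^(m+1), since the A² factors cancel between numerator and denominator, ⟨ρ⟩ = 5·b/2.
With b = 1.90, ⟨ρ⟩ = 4.750.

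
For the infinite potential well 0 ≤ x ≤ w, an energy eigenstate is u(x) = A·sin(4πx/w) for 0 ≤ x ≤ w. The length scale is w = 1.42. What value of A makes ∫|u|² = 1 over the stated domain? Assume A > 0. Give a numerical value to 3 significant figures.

Normalization requires ∫|u|² dx = 1, integrated from 0 to w.
The integral (without the A² prefactor) comes out to w/2.
Setting this equal to 1 gives A² = 1/(w/2).
With w = 1.42: A² = 1.408 and A = 1.187.

A ≈ 1.19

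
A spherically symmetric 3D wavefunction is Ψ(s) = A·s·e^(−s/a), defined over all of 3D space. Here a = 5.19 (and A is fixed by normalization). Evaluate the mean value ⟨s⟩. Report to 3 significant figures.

⟨s⟩ = ∫ s |Ψ|² 4πs² ds over the full domain.
Recall ∫₀^∞ s^m e^(−s/β) ds = m!·β^(m+1), since the A² factors cancel between numerator and denominator, ⟨s⟩ = 5·a/2.
With a = 5.19, ⟨s⟩ = 12.98.

⟨s⟩ ≈ 13.0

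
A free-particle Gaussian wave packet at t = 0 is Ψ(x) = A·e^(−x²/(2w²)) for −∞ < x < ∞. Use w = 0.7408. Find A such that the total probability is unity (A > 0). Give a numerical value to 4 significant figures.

A ≈ 0.8727

Normalization requires ∫|Ψ|² dx = 1, integrated from −∞ to ∞.
With ∫_{−∞}^{∞} x^(2m) e^(−αx²) dx = (2m−1)!!·√π / (2^m α^(m+1/2)), ∫|Ψ|² dx = A²·(√(π)·w).
Hence A² = 1/[√(π)·w].
Plugging in w = 0.7408 yields A = 0.87269.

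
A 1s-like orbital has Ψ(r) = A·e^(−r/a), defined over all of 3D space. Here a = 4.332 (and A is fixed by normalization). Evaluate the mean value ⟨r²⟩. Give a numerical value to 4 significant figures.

⟨r²⟩ = ∫ r^2 |Ψ|² 4πr² dr over the full domain.
Since the A² factors cancel between numerator and denominator, ⟨r²⟩ = 3·a^2.
With a = 4.332, ⟨r^2⟩ = 56.299.

⟨r^2⟩ ≈ 56.30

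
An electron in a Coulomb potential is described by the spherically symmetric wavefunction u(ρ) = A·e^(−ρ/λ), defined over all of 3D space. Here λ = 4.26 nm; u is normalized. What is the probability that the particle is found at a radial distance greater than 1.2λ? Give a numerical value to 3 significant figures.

With dV = 4πρ²dρ, the probability is ∫|u|² dV over ρ > 1.2λ.
Normalization gives A² = 1/(π·λ^3).
In terms of t = ρ/λ (A², 4π and the length scale all cancel between numerator and denominator), P = [∫_{1.2}^{∞} t^2·e^(-2·t) dt] / [∫_{0}^{∞} t^2·e^(-2·t) dt].
An antiderivative of t^2·e^(-2·t) is -(2·t^2 + 2·t + 1)·e^(-2·t)/4; evaluating from 1.2 to ∞ gives 157·e^(-12/5)/100, while the full integral is 1/4.
The region integral divided by the full integral gives P = 0.5697.

P ≈ 0.570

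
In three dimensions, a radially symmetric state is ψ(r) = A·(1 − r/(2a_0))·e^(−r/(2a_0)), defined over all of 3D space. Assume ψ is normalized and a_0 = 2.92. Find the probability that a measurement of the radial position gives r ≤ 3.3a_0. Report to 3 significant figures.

P ≈ 0.0938

P = ∫ |ψ|² 4πr² dr over r ≤ 3.3a_0.
A² is fixed by ∫₀^∞ 4πr²|ψ|² dr = 1, i.e. A² = (8·π·a_0^3)^(−1).
In terms of u = r/a_0 (A², 4π and the length scale all cancel between numerator and denominator), P = [∫_{0}^{3.3} u^2·(1 - u/2)^2·e^(-u) du] / [∫_{0}^{∞} u^2·(1 - u/2)^2·e^(-u) du].
Using ∫ u^2·(1 - u/2)^2·e^(-u) du = -(u^4/4 + u^2 + 2·u + 2)·e^(-u), the numerator is ≈ 0.18763 and the denominator is 2.
The region integral divided by the full integral gives P = 0.09382.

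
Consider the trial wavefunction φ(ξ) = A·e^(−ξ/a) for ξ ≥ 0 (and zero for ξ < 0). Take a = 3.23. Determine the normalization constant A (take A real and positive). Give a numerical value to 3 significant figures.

A ≈ 0.787

The normalization condition is ∫|φ|² dξ = 1 from 0 to ∞.
Using ∫₀^∞ ξⁿ e^(−αξ) dξ = n!/αⁿ⁺¹, the integral (without the A² prefactor) comes out to a/2.
So A² = (a/2)^(−1).
Plugging in a = 3.23 yields A = 0.7869.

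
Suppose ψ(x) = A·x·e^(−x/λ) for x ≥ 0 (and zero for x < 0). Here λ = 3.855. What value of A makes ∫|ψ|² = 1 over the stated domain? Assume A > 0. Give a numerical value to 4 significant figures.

A ≈ 0.2642

We need A² ∫|f|² dx = 1, taking the integral from 0 to ∞.
Using ∫₀^∞ xⁿ e^(−αx) dx = n!/αⁿ⁺¹, the integral (without the A² prefactor) comes out to λ^3/4.
Hence A² = 1/[λ^3/4].
With λ = 3.855: A² = 0.069821 and A = 0.26424.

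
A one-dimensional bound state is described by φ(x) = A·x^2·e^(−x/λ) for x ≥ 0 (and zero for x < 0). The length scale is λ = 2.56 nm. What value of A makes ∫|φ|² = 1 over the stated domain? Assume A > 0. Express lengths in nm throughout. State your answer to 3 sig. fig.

A ≈ 0.110 nm^(-5/2)

Normalization requires ∫|φ|² dx = 1, integrated from 0 to ∞.
With ∫₀^∞ x^4 e^(−αx) dx = 4!/α^5, with φ = A·x^2·e^(−x/λ), the integral evaluates to A²·[3·λ^5/4].
Setting this equal to 1 gives A² = 1/(3·λ^5/4).
Plugging in λ = 2.56 yields A = 0.1101.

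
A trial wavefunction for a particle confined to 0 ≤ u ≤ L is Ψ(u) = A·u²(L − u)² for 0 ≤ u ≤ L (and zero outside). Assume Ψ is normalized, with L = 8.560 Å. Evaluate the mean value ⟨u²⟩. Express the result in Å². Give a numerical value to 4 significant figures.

By definition ⟨u²⟩ = ∫ u^2 |Ψ(u)|² du.
Expanding the polynomial and integrating term by term, evaluating both integrals, ⟨u²⟩ = 3·L^2/11.
With L = 8.560, ⟨u^2⟩ = 19.984.

⟨u^2⟩ ≈ 19.98 Å^2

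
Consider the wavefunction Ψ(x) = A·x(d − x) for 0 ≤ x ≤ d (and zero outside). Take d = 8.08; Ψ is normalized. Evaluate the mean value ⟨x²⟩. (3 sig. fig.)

⟨x^2⟩ ≈ 18.7

By definition ⟨x²⟩ = ∫ x^2 |Ψ(x)|² dx.
The ratio of the moment integral to the normalization integral gives ⟨x²⟩ = 2·d^2/7.
With d = 8.08, ⟨x^2⟩ = 18.65.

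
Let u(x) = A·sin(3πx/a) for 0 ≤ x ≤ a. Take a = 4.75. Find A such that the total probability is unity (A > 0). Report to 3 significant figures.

We need A² ∫|f|² dx = 1, taking the integral from 0 to a.
Using sin²θ = (1 − cos 2θ)/2, with u = A·sin(3πx/a), the integral evaluates to A²·[a/2].
Substituting a = 4.75 gives A² = 0.4211, so A = 0.6489.

A ≈ 0.649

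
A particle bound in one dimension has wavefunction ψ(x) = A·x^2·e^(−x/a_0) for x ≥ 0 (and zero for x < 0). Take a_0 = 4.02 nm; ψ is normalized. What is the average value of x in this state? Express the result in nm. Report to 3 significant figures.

⟨x⟩ = ∫ x |ψ|² dx over the full domain.
The ratio of the moment integral to the normalization integral gives ⟨x⟩ = 5·a_0/2.
With a_0 = 4.02, ⟨x⟩ = 10.05.

⟨x⟩ ≈ 10.1 nm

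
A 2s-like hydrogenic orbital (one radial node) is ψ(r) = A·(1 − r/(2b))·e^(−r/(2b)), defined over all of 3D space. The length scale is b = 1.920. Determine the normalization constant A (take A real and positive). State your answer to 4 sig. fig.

We need A² ∫|f|² 4πr² dr = 1, taking the integral from 0 to ∞.
The integral (without the A² prefactor) comes out to 8·π·b^3.
Plugging in b = 1.920 yields A = 0.074977.

A ≈ 0.07498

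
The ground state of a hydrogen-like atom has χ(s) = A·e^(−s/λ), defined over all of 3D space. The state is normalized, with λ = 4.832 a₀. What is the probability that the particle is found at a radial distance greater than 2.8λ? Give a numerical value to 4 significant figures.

With dV = 4πs²ds, the probability is ∫|χ|² dV over s > 2.8λ.
The full normalization integral is A²·[π·λ^3] = 1, fixing A².
Let u = s/λ; then A², 4π and the length scale all cancel, so P = ∫_{2.8}^{∞} u^2·e^(-2·u) du ÷ ∫_{0}^{∞} u^2·e^(-2·u) du.
Using ∫ u^2·e^(-2·u) du = -(2·u^2 + 2·u + 1)·e^(-2·u)/4, the numerator is 557·e^(-28/5)/100 and the denominator is 1/4.
The region integral divided by the full integral gives P = 0.082388.

P ≈ 0.08239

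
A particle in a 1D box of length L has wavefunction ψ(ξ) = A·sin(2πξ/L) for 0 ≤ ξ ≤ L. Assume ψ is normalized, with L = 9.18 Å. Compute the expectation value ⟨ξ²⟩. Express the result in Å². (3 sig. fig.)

⟨ξ²⟩ = ∫ ξ^2 |ψ|² dξ over the full domain.
With ∫₀^L sin²(nπξ/L) dξ = L/2, the ratio of the moment integral to the normalization integral gives ⟨ξ²⟩ = -L^2/(8·π^2) + L^2/3.
Putting L = 9.18 gives 27.02.

⟨ξ^2⟩ ≈ 27.0 Å^2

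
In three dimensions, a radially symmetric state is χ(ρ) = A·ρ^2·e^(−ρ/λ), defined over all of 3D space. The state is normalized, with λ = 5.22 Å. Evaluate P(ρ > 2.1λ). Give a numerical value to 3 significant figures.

P ≈ 0.867

P = ∫ |χ|² 4πρ² dρ over ρ > 2.1λ.
Normalization gives A² = 1/(45·π·λ^7/2).
Let u = ρ/λ; then A², 4π and the length scale all cancel, so P = ∫_{2.1}^{∞} u^6·e^(-2·u) du ÷ ∫_{0}^{∞} u^6·e^(-2·u) du.
Using ∫ u^6·e^(-2·u) du = -(4·u^6 + 12·u^5 + 30·u^4 + 60·u^3 + 90·u^2 + 90·u + 45)·e^(-2·u)/8, the numerator is ≈ 4.8795 and the denominator is 45/8.
This evaluates to P = 0.8675.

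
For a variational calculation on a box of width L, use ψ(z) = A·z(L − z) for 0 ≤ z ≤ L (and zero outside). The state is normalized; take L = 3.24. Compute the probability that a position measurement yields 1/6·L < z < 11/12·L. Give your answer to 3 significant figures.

P ≈ 0.959

|ψ|² is the probability density, so P = ∫_{1/6·L}^{11/12·L} |ψ|² dz.
With A² fixed by ∫|ψ|² = 1, i.e. A² = (L^5/30)^(−1), substitute and integrate.
In terms of u = z/L (A² and the length scale cancel between numerator and denominator), P = [∫_{1/6}^{11/12} u^2·(1 - u)^2 du] / [∫_{0}^{1} u^2·(1 - u)^2 du].
With ∫ u^2·(1 - u)^2 du = u^3·(6·u^2 - 15·u + 10)/30 + C, the region integral is ≈ 0.031981 and the full one is 1/30.
The result is P = 4421/4608.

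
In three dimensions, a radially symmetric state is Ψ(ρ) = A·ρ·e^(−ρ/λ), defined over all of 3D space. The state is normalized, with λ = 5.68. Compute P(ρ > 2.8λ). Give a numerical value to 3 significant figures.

P ≈ 0.342

Integrate the radial probability density 4πρ²|Ψ|² over ρ > 2.8λ.
Normalization gives A² = 1/(3·π·λ^5).
In terms of u = ρ/λ (A², 4π and the length scale all cancel between numerator and denominator), P = [∫_{2.8}^{∞} u^4·e^(-2·u) du] / [∫_{0}^{∞} u^4·e^(-2·u) du].
Using ∫ u^4·e^(-2·u) du = -(u^4/2 + u^3 + 3·u^2/2 + 3·u/2 + 3/4)·e^(-2·u), the numerator is ≈ 0.25661 and the denominator is 3/4.
Taking the ratio yields P = 0.3422.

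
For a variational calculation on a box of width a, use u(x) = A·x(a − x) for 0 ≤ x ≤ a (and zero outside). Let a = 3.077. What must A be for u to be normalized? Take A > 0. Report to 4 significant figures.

A ≈ 0.3298

The normalization condition is ∫|u|² dx = 1 from 0 to a.
Expanding the polynomial and integrating term by term, ∫|u|² dx = A²·(a^5/30).
Hence A² = 1/[a^5/30].
Substituting a = 3.077 gives A² = 0.10876, so A = 0.32979.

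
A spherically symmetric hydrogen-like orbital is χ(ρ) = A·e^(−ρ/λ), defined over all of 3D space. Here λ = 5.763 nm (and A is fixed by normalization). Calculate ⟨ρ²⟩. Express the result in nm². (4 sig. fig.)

The expectation value is the |χ|²-weighted average of ρ^2: ∫ ρ^2|χ|² 4πρ² dρ.
Recall ∫₀^∞ ρ^m e^(−ρ/β) dρ = m!·β^(m+1), since the A² factors cancel between numerator and denominator, ⟨ρ²⟩ = 3·λ^2.
Putting λ = 5.763 gives 99.637.

⟨ρ^2⟩ ≈ 99.64 nm^2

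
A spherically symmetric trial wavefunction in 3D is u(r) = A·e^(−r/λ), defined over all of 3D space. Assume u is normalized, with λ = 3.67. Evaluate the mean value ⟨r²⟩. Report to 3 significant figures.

The expectation value is the |u|²-weighted average of r^2: ∫ r^2|u|² 4πr² dr.
Recall ∫₀^∞ r^m e^(−r/β) dr = m!·β^(m+1), the ratio of the moment integral to the normalization integral gives ⟨r²⟩ = 3·λ^2.
Putting λ = 3.67 gives 40.41.

⟨r^2⟩ ≈ 40.4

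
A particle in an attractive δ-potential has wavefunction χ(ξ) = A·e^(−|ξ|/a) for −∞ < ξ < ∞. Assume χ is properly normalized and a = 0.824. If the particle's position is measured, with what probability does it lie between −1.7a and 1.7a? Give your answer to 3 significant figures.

P ≈ 0.967

The probability is P = ∫ |χ|² dξ over [−1.7a, 1.7a].
With A² fixed by ∫|χ|² = 1, i.e. A² = (a)^(−1), substitute and integrate.
Both integrals are even about ξ = 0, so only the ξ ≥ 0 halves are needed (the factors of 2 cancel). In terms of u = ξ/a (A² and the length scale cancel between numerator and denominator), P = [∫_{0}^{1.7} e^(-2·u) du] / [∫_{0}^{∞} e^(-2·u) du].
Using ∫ e^(-2·u) du = -e^(-2·u)/2, the numerator is 1/2 - e^(-17/5)/2 and the denominator is 1/2.
The result is P = 0.9666.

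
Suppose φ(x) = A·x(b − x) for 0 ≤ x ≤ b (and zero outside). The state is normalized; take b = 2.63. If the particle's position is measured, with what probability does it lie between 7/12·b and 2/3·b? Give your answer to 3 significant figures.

|φ|² is the probability density, so P = ∫_{7/12·b}^{2/3·b} |φ|² dx.
Since A² = 1/(b^5/30), this is the region integral divided by the full normalization integral.
Let u = x/b; then A² and the length scale cancel, so P = ∫_{7/12}^{2/3} u^2·(1 - u)^2 du ÷ ∫_{0}^{1} u^2·(1 - u)^2 du.
Using ∫ u^2·(1 - u)^2 du = u^3·(6·u^2 - 15·u + 10)/30, the numerator is ≈ 0.0045581 and the denominator is 1/30.
The result is P = 0.1367.

P ≈ 0.137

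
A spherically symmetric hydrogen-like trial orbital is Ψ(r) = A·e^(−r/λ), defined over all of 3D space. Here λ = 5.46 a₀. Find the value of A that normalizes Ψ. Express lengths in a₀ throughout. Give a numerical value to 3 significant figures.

A ≈ 0.0442 a₀^(-3/2)

Require ∫ |Ψ|² 4πr² dr = 1 over the whole domain.
Recall ∫₀^∞ r^m e^(−r/β) dr = m!·β^(m+1), with Ψ = A·e^(−r/λ), the integral evaluates to A²·[π·λ^3].
With λ = 5.46: A² = 0.001956 and A = 0.04422.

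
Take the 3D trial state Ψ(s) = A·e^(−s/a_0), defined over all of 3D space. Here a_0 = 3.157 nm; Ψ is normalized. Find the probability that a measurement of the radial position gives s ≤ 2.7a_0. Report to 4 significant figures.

P ≈ 0.9052

P = ∫ |Ψ|² 4πs² ds over s ≤ 2.7a_0.
A² is fixed by ∫₀^∞ 4πs²|Ψ|² ds = 1, i.e. A² = (π·a_0^3)^(−1).
In terms of u = s/a_0 (A², 4π and the length scale all cancel between numerator and denominator), P = [∫_{0}^{2.7} u^2·e^(-2·u) du] / [∫_{0}^{∞} u^2·e^(-2·u) du].
With ∫ u^2·e^(-2·u) du = -(2·u^2 + 2·u + 1)·e^(-2·u)/4 + C, the region integral is 1/4 - 1049·e^(-27/5)/200 and the full one is 1/4.
Taking the ratio yields P = 0.90524.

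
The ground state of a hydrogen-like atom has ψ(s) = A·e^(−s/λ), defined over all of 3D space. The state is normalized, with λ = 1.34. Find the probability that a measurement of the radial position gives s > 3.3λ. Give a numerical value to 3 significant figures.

Integrate the radial probability density 4πs²|ψ|² over s > 3.3λ.
A² is fixed by ∫₀^∞ 4πs²|ψ|² ds = 1, i.e. A² = (π·λ^3)^(−1).
In terms of u = s/λ (A², 4π and the length scale all cancel between numerator and denominator), P = [∫_{3.3}^{∞} u^2·e^(-2·u) du] / [∫_{0}^{∞} u^2·e^(-2·u) du].
An antiderivative of u^2·e^(-2·u) is -(2·u^2 + 2·u + 1)·e^(-2·u)/4; evaluating from 3.3 to ∞ gives 1469·e^(-33/5)/200, while the full integral is 1/4.
The region integral divided by the full integral gives P = 0.03997.

P ≈ 0.0400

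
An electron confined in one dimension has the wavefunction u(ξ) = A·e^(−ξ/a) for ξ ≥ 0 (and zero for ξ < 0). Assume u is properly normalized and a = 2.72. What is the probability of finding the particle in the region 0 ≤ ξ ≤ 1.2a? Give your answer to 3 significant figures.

P ≈ 0.909

|u|² is the probability density, so P = ∫_{0}^{1.2a} |u|² dξ.
Since A² = 1/(a/2), this is the region integral divided by the full normalization integral.
Let t = ξ/a; then A² and the length scale cancel, so P = ∫_{0}^{1.2} e^(-2·t) dt ÷ ∫_{0}^{∞} e^(-2·t) dt.
Using ∫ e^(-2·t) dt = -e^(-2·t)/2, the numerator is 1/2 - e^(-12/5)/2 and the denominator is 1/2.
This works out to P = 0.9093.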